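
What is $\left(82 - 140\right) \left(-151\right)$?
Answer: $8758$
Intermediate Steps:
$\left(82 - 140\right) \left(-151\right) = \left(-58\right) \left(-151\right) = 8758$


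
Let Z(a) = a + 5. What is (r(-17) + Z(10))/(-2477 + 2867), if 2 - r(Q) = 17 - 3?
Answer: 1/130 ≈ 0.0076923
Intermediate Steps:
r(Q) = -12 (r(Q) = 2 - (17 - 3) = 2 - 1*14 = 2 - 14 = -12)
Z(a) = 5 + a
(r(-17) + Z(10))/(-2477 + 2867) = (-12 + (5 + 10))/(-2477 + 2867) = (-12 + 15)/390 = 3*(1/390) = 1/130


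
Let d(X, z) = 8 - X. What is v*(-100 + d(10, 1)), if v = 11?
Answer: -1122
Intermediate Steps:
v*(-100 + d(10, 1)) = 11*(-100 + (8 - 1*10)) = 11*(-100 + (8 - 10)) = 11*(-100 - 2) = 11*(-102) = -1122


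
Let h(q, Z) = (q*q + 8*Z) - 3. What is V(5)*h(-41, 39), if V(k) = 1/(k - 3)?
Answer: 995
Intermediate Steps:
h(q, Z) = -3 + q² + 8*Z (h(q, Z) = (q² + 8*Z) - 3 = -3 + q² + 8*Z)
V(k) = 1/(-3 + k)
V(5)*h(-41, 39) = (-3 + (-41)² + 8*39)/(-3 + 5) = (-3 + 1681 + 312)/2 = (½)*1990 = 995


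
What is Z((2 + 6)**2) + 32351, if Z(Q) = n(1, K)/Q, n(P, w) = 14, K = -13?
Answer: 1035239/32 ≈ 32351.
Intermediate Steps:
Z(Q) = 14/Q
Z((2 + 6)**2) + 32351 = 14/((2 + 6)**2) + 32351 = 14/(8**2) + 32351 = 14/64 + 32351 = 14*(1/64) + 32351 = 7/32 + 32351 = 1035239/32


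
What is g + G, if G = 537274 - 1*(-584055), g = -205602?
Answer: 915727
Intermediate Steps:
G = 1121329 (G = 537274 + 584055 = 1121329)
g + G = -205602 + 1121329 = 915727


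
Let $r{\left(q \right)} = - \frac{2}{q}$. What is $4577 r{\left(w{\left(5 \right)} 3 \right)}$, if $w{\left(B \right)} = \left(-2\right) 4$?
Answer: $\frac{4577}{12} \approx 381.42$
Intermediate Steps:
$w{\left(B \right)} = -8$
$4577 r{\left(w{\left(5 \right)} 3 \right)} = 4577 \left(- \frac{2}{\left(-8\right) 3}\right) = 4577 \left(- \frac{2}{-24}\right) = 4577 \left(\left(-2\right) \left(- \frac{1}{24}\right)\right) = 4577 \cdot \frac{1}{12} = \frac{4577}{12}$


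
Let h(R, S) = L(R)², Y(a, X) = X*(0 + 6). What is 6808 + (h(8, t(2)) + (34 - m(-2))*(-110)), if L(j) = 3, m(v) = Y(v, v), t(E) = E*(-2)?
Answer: 1757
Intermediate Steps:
Y(a, X) = 6*X (Y(a, X) = X*6 = 6*X)
t(E) = -2*E
m(v) = 6*v
h(R, S) = 9 (h(R, S) = 3² = 9)
6808 + (h(8, t(2)) + (34 - m(-2))*(-110)) = 6808 + (9 + (34 - 6*(-2))*(-110)) = 6808 + (9 + (34 - 1*(-12))*(-110)) = 6808 + (9 + (34 + 12)*(-110)) = 6808 + (9 + 46*(-110)) = 6808 + (9 - 5060) = 6808 - 5051 = 1757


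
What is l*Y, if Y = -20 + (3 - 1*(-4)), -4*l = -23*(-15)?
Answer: 4485/4 ≈ 1121.3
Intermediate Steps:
l = -345/4 (l = -(-23)*(-15)/4 = -¼*345 = -345/4 ≈ -86.250)
Y = -13 (Y = -20 + (3 + 4) = -20 + 7 = -13)
l*Y = -345/4*(-13) = 4485/4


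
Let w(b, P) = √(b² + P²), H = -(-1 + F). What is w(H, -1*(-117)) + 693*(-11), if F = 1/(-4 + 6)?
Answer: -7623 + √54757/2 ≈ -7506.0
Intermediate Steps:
F = ½ (F = 1/2 = ½ ≈ 0.50000)
H = ½ (H = -(-1 + ½) = -1*(-½) = ½ ≈ 0.50000)
w(b, P) = √(P² + b²)
w(H, -1*(-117)) + 693*(-11) = √((-1*(-117))² + (½)²) + 693*(-11) = √(117² + ¼) - 7623 = √(13689 + ¼) - 7623 = √(54757/4) - 7623 = √54757/2 - 7623 = -7623 + √54757/2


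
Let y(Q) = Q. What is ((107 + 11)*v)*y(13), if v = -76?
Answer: -116584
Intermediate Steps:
((107 + 11)*v)*y(13) = ((107 + 11)*(-76))*13 = (118*(-76))*13 = -8968*13 = -116584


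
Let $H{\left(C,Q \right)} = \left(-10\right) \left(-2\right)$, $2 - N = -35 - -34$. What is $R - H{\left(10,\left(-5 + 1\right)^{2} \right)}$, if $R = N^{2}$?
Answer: $-11$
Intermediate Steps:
$N = 3$ ($N = 2 - \left(-35 - -34\right) = 2 - \left(-35 + 34\right) = 2 - -1 = 2 + 1 = 3$)
$H{\left(C,Q \right)} = 20$
$R = 9$ ($R = 3^{2} = 9$)
$R - H{\left(10,\left(-5 + 1\right)^{2} \right)} = 9 - 20 = -11$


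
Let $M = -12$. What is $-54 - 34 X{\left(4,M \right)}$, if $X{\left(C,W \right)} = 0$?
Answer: $-54$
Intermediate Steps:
$-54 - 34 X{\left(4,M \right)} = -54 - 0 = -54 + 0 = -54$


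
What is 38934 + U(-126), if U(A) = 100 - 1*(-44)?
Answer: 39078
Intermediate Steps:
U(A) = 144 (U(A) = 100 + 44 = 144)
38934 + U(-126) = 38934 + 144 = 39078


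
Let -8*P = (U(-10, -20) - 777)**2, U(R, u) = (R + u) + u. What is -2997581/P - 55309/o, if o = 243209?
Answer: 5794481990371/166337688161 ≈ 34.836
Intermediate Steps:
U(R, u) = R + 2*u
P = -683929/8 (P = -((-10 + 2*(-20)) - 777)**2/8 = -((-10 - 40) - 777)**2/8 = -(-50 - 777)**2/8 = -1/8*(-827)**2 = -1/8*683929 = -683929/8 ≈ -85491.)
-2997581/P - 55309/o = -2997581/(-683929/8) - 55309/243209 = -2997581*(-8/683929) - 55309*1/243209 = 23980648/683929 - 55309/243209 = 5794481990371/166337688161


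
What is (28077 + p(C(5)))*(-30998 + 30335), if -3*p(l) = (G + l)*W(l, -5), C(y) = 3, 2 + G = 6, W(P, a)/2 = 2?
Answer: -18608863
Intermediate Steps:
W(P, a) = 4 (W(P, a) = 2*2 = 4)
G = 4 (G = -2 + 6 = 4)
p(l) = -16/3 - 4*l/3 (p(l) = -(4 + l)*4/3 = -(16 + 4*l)/3 = -16/3 - 4*l/3)
(28077 + p(C(5)))*(-30998 + 30335) = (28077 + (-16/3 - 4/3*3))*(-30998 + 30335) = (28077 + (-16/3 - 4))*(-663) = (28077 - 28/3)*(-663) = (84203/3)*(-663) = -18608863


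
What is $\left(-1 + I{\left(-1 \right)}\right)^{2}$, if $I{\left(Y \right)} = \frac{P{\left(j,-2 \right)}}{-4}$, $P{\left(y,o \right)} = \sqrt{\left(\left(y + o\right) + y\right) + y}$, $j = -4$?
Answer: $\frac{\left(4 + i \sqrt{14}\right)^{2}}{16} \approx 0.125 + 1.8708 i$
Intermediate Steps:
$P{\left(y,o \right)} = \sqrt{o + 3 y}$ ($P{\left(y,o \right)} = \sqrt{\left(\left(o + y\right) + y\right) + y} = \sqrt{\left(o + 2 y\right) + y} = \sqrt{o + 3 y}$)
$I{\left(Y \right)} = - \frac{i \sqrt{14}}{4}$ ($I{\left(Y \right)} = \frac{\sqrt{-2 + 3 \left(-4\right)}}{-4} = \sqrt{-2 - 12} \left(- \frac{1}{4}\right) = \sqrt{-14} \left(- \frac{1}{4}\right) = i \sqrt{14} \left(- \frac{1}{4}\right) = - \frac{i \sqrt{14}}{4}$)
$\left(-1 + I{\left(-1 \right)}\right)^{2} = \left(-1 - \frac{i \sqrt{14}}{4}\right)^{2}$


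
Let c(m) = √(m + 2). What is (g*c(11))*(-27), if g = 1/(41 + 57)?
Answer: -27*√13/98 ≈ -0.99337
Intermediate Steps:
c(m) = √(2 + m)
g = 1/98 ≈ 0.010204
(g*c(11))*(-27) = (√(2 + 11)/98)*(-27) = (√13/98)*(-27) = -27*√13/98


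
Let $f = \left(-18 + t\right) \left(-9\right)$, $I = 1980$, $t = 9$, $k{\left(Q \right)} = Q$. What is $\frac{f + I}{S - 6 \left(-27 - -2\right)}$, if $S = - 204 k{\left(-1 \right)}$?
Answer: $\frac{687}{118} \approx 5.822$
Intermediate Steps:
$f = 81$ ($f = \left(-18 + 9\right) \left(-9\right) = \left(-9\right) \left(-9\right) = 81$)
$S = 204$ ($S = \left(-204\right) \left(-1\right) = 204$)
$\frac{f + I}{S - 6 \left(-27 - -2\right)} = \frac{81 + 1980}{204 - 6 \left(-27 - -2\right)} = \frac{2061}{204 - 6 \left(-27 + 2\right)} = \frac{2061}{204 - -150} = \frac{2061}{204 + 150} = \frac{2061}{354} = 2061 \cdot \frac{1}{354} = \frac{687}{118}$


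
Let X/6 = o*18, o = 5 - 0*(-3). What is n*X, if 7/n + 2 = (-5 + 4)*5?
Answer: -540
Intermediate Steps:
o = 5 (o = 5 - 1*0 = 5 + 0 = 5)
X = 540 (X = 6*(5*18) = 6*90 = 540)
n = -1 (n = 7/(-2 + (-5 + 4)*5) = 7/(-2 - 1*5) = 7/(-2 - 5) = 7/(-7) = 7*(-⅐) = -1)
n*X = -1*540 = -540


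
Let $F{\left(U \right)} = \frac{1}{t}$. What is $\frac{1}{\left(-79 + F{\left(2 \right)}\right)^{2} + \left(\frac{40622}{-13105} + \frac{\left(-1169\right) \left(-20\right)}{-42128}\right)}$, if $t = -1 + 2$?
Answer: $\frac{138021860}{839220566611} \approx 0.00016446$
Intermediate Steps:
$t = 1$
$F{\left(U \right)} = 1$ ($F{\left(U \right)} = 1^{-1} = 1$)
$\frac{1}{\left(-79 + F{\left(2 \right)}\right)^{2} + \left(\frac{40622}{-13105} + \frac{\left(-1169\right) \left(-20\right)}{-42128}\right)} = \frac{1}{\left(-79 + 1\right)^{2} + \left(\frac{40622}{-13105} + \frac{\left(-1169\right) \left(-20\right)}{-42128}\right)} = \frac{1}{\left(-78\right)^{2} + \left(40622 \left(- \frac{1}{13105}\right) + 23380 \left(- \frac{1}{42128}\right)\right)} = \frac{1}{6084 - \frac{504429629}{138021860}} = \frac{1}{\frac{839220566611}{138021860}} = \frac{138021860}{839220566611}$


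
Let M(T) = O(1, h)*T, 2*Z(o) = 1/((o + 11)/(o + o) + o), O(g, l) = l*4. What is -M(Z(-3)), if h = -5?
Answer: -30/13 ≈ -2.3077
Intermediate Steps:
O(g, l) = 4*l
Z(o) = 1/(2*(o + (11 + o)/(2*o))) (Z(o) = 1/(2*((o + 11)/(o + o) + o)) = 1/(2*((11 + o)/((2*o)) + o)) = 1/(2*((11 + o)*(1/(2*o)) + o)) = 1/(2*((11 + o)/(2*o) + o)) = 1/(2*(o + (11 + o)/(2*o))))
M(T) = -20*T (M(T) = (4*(-5))*T = -20*T)
-M(Z(-3)) = -(-20)*(-3/(11 - 3 + 2*(-3)**2)) = -(-20)*(-3/(11 - 3 + 2*9)) = -(-20)*(-3/(11 - 3 + 18)) = -(-20)*(-3/26) = -(-20)*(-3*1/26) = -(-20)*(-3)/26 = -1*30/13 = -30/13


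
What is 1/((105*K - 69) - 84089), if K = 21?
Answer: -1/81953 ≈ -1.2202e-5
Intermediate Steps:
1/((105*K - 69) - 84089) = 1/((105*21 - 69) - 84089) = 1/((2205 - 69) - 84089) = 1/(2136 - 84089) = 1/(-81953) = -1/81953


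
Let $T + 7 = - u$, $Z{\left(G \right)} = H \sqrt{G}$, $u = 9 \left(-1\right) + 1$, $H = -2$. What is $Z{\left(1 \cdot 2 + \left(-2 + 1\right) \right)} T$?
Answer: $-2$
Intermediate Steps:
$u = -8$ ($u = -9 + 1 = -8$)
$Z{\left(G \right)} = - 2 \sqrt{G}$
$T = 1$ ($T = -7 - -8 = -7 + 8 = 1$)
$Z{\left(1 \cdot 2 + \left(-2 + 1\right) \right)} T = - 2 \sqrt{1 \cdot 2 + \left(-2 + 1\right)} 1 = - 2 \sqrt{2 - 1} \cdot 1 = - 2 \sqrt{1} \cdot 1 = \left(-2\right) 1 \cdot 1 = \left(-2\right) 1 = -2$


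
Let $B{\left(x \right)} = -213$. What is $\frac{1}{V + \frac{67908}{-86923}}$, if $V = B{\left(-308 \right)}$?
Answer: $- \frac{86923}{18582507} \approx -0.0046777$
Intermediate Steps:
$V = -213$
$\frac{1}{V + \frac{67908}{-86923}} = \frac{1}{-213 + \frac{67908}{-86923}} = \frac{1}{-213 + 67908 \left(- \frac{1}{86923}\right)} = \frac{1}{-213 - \frac{67908}{86923}} = \frac{1}{- \frac{18582507}{86923}} = - \frac{86923}{18582507}$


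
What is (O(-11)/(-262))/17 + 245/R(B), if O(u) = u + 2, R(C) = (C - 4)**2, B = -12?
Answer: 546767/570112 ≈ 0.95905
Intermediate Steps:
R(C) = (-4 + C)**2
O(u) = 2 + u
(O(-11)/(-262))/17 + 245/R(B) = ((2 - 11)/(-262))/17 + 245/((-4 - 12)**2) = -9*(-1/262)*(1/17) + 245/((-16)**2) = (9/262)*(1/17) + 245/256 = 9/4454 + 245*(1/256) = 9/4454 + 245/256 = 546767/570112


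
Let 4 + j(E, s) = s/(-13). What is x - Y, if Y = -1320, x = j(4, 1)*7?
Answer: 16789/13 ≈ 1291.5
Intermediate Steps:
j(E, s) = -4 - s/13 (j(E, s) = -4 + s/(-13) = -4 + s*(-1/13) = -4 - s/13)
x = -371/13 (x = (-4 - 1/13*1)*7 = (-4 - 1/13)*7 = -53/13*7 = -371/13 ≈ -28.538)
x - Y = -371/13 - 1*(-1320) = -371/13 + 1320 = 16789/13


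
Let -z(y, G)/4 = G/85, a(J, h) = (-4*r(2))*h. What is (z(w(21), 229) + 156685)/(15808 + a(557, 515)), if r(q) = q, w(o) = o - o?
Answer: 4439103/331160 ≈ 13.405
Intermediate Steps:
w(o) = 0
a(J, h) = -8*h (a(J, h) = (-4*2)*h = -8*h)
z(y, G) = -4*G/85
(z(w(21), 229) + 156685)/(15808 + a(557, 515)) = (-4/85*229 + 156685)/(15808 - 8*515) = (-916/85 + 156685)/(15808 - 4120) = (13317309/85)/11688 = (13317309/85)*(1/11688) = 4439103/331160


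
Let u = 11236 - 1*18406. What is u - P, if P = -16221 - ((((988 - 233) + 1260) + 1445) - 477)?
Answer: 12034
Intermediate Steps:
u = -7170 (u = 11236 - 18406 = -7170)
P = -19204 (P = -16221 - (((755 + 1260) + 1445) - 477) = -16221 - ((2015 + 1445) - 477) = -16221 - (3460 - 477) = -16221 - 1*2983 = -16221 - 2983 = -19204)
u - P = -7170 - 1*(-19204) = -7170 + 19204 = 12034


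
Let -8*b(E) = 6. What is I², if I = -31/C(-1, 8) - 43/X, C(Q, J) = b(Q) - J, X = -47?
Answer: 53772889/2706025 ≈ 19.872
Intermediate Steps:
b(E) = -¾ (b(E) = -⅛*6 = -¾)
C(Q, J) = -¾ - J
I = 7333/1645 (I = -31/(-¾ - 1*8) - 43/(-47) = -31/(-¾ - 8) - 43*(-1/47) = -31/(-35/4) + 43/47 = -31*(-4/35) + 43/47 = 124/35 + 43/47 = 7333/1645 ≈ 4.4577)
I² = (7333/1645)² = 53772889/2706025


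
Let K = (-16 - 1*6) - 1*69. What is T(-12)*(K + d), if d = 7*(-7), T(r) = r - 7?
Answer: 2660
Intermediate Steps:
T(r) = -7 + r
d = -49
K = -91 (K = (-16 - 6) - 69 = -22 - 69 = -91)
T(-12)*(K + d) = (-7 - 12)*(-91 - 49) = -19*(-140) = 2660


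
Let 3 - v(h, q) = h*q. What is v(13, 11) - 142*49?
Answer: -7098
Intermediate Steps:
v(h, q) = 3 - h*q
v(13, 11) - 142*49 = (3 - 1*13*11) - 142*49 = (3 - 143) - 6958 = -140 - 6958 = -7098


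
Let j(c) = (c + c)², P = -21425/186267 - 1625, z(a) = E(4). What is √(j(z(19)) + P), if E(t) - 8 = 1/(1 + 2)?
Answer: 10*I*√467463983126/186267 ≈ 36.706*I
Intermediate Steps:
E(t) = 25/3 (E(t) = 8 + 1/(1 + 2) = 8 + 1/3 = 8 + ⅓ = 25/3)
z(a) = 25/3
P = -302705300/186267 (P = -21425*1/186267 - 1625 = -21425/186267 - 1625 = -302705300/186267 ≈ -1625.1)
j(c) = 4*c² (j(c) = (2*c)² = 4*c²)
√(j(z(19)) + P) = √(4*(25/3)² - 302705300/186267) = √(4*(625/9) - 302705300/186267) = √(2500/9 - 302705300/186267) = √(-752893400/558801) = 10*I*√467463983126/186267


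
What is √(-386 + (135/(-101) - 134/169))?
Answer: I*√669123283/1313 ≈ 19.701*I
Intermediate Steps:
√(-386 + (135/(-101) - 134/169)) = √(-386 + (135*(-1/101) - 134*1/169)) = √(-386 + (-135/101 - 134/169)) = √(-386 - 36349/17069) = √(-6624983/17069) = I*√669123283/1313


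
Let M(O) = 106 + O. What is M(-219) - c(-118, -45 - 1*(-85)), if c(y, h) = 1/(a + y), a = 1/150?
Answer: -1999837/17699 ≈ -112.99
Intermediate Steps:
a = 1/150 ≈ 0.0066667
c(y, h) = 1/(1/150 + y)
M(-219) - c(-118, -45 - 1*(-85)) = (106 - 219) - 150/(1 + 150*(-118)) = -113 - 150/(1 - 17700) = -113 - 150/(-17699) = -113 - 150*(-1)/17699 = -113 - 1*(-150/17699) = -113 + 150/17699 = -1999837/17699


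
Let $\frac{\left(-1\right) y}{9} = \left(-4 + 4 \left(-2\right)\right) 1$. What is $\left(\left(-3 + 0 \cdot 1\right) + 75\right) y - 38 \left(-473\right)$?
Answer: $25750$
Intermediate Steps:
$y = 108$ ($y = - 9 \left(-4 + 4 \left(-2\right)\right) 1 = - 9 \left(-4 - 8\right) 1 = - 9 \left(\left(-12\right) 1\right) = \left(-9\right) \left(-12\right) = 108$)
$\left(\left(-3 + 0 \cdot 1\right) + 75\right) y - 38 \left(-473\right) = \left(\left(-3 + 0 \cdot 1\right) + 75\right) 108 - 38 \left(-473\right) = \left(\left(-3 + 0\right) + 75\right) 108 - -17974 = \left(-3 + 75\right) 108 + 17974 = 72 \cdot 108 + 17974 = 7776 + 17974 = 25750$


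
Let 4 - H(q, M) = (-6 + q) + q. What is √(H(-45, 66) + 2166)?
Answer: √2266 ≈ 47.603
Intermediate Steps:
H(q, M) = 10 - 2*q (H(q, M) = 4 - ((-6 + q) + q) = 4 - (-6 + 2*q) = 4 + (6 - 2*q) = 10 - 2*q)
√(H(-45, 66) + 2166) = √((10 - 2*(-45)) + 2166) = √((10 + 90) + 2166) = √(100 + 2166) = √2266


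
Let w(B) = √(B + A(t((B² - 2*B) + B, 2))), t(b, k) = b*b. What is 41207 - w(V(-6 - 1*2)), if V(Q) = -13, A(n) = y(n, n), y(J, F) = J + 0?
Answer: 41207 - 3*√3679 ≈ 41025.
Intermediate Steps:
t(b, k) = b²
y(J, F) = J
A(n) = n
w(B) = √(B + (B² - B)²) (w(B) = √(B + ((B² - 2*B) + B)²) = √(B + (B² - B)²))
41207 - w(V(-6 - 1*2)) = 41207 - √(-13*(1 - 13*(-1 - 13)²)) = 41207 - √(-13*(1 - 13*(-14)²)) = 41207 - √(-13*(1 - 13*196)) = 41207 - √(-13*(1 - 2548)) = 41207 - √(-13*(-2547)) = 41207 - √33111 = 41207 - 3*√3679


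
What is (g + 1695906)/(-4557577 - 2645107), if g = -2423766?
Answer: 181965/1800671 ≈ 0.10105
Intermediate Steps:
(g + 1695906)/(-4557577 - 2645107) = (-2423766 + 1695906)/(-4557577 - 2645107) = -727860/(-7202684) = -727860*(-1/7202684) = 181965/1800671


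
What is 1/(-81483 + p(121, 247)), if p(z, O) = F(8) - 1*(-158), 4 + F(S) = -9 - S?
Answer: -1/81346 ≈ -1.2293e-5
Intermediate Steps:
F(S) = -13 - S (F(S) = -4 + (-9 - S) = -13 - S)
p(z, O) = 137 (p(z, O) = (-13 - 1*8) - 1*(-158) = (-13 - 8) + 158 = -21 + 158 = 137)
1/(-81483 + p(121, 247)) = 1/(-81483 + 137) = 1/(-81346) = -1/81346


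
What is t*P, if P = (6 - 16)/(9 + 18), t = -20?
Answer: 200/27 ≈ 7.4074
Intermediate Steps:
P = -10/27 ≈ -0.37037
t*P = -20*(-10/27) = 200/27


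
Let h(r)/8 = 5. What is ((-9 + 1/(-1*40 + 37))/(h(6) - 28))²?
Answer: 49/81 ≈ 0.60494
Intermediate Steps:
h(r) = 40 (h(r) = 8*5 = 40)
((-9 + 1/(-1*40 + 37))/(h(6) - 28))² = ((-9 + 1/(-1*40 + 37))/(40 - 28))² = ((-9 + 1/(-40 + 37))/12)² = ((-9 + 1/(-3))*(1/12))² = ((-9 - ⅓)*(1/12))² = (-28/3*1/12)² = (-7/9)² = 49/81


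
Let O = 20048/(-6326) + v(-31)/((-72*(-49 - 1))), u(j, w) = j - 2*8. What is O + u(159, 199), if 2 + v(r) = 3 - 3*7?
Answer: 79608137/569340 ≈ 139.83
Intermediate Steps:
v(r) = -20 (v(r) = -2 + (3 - 3*7) = -2 + (3 - 21) = -2 - 18 = -20)
u(j, w) = -16 + j (u(j, w) = j - 16 = -16 + j)
O = -1807483/569340 (O = 20048/(-6326) - 20*(-1/(72*(-49 - 1))) = 20048*(-1/6326) - 20/((-72*(-50))) = -10024/3163 - 20/3600 = -10024/3163 - 20*1/3600 = -10024/3163 - 1/180 = -1807483/569340 ≈ -3.1747)
O + u(159, 199) = -1807483/569340 + (-16 + 159) = -1807483/569340 + 143 = 79608137/569340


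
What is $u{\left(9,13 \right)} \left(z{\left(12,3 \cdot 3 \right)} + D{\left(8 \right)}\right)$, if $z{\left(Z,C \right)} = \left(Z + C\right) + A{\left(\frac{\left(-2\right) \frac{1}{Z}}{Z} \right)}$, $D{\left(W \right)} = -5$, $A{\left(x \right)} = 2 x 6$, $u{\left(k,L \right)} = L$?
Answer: $\frac{1235}{6} \approx 205.83$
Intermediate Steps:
$A{\left(x \right)} = 12 x$
$z{\left(Z,C \right)} = C + Z - \frac{24}{Z^{2}}$ ($z{\left(Z,C \right)} = \left(Z + C\right) + 12 \frac{\left(-2\right) \frac{1}{Z}}{Z} = \left(C + Z\right) + 12 \left(- \frac{2}{Z^{2}}\right) = \left(C + Z\right) - \frac{24}{Z^{2}} = C + Z - \frac{24}{Z^{2}}$)
$u{\left(9,13 \right)} \left(z{\left(12,3 \cdot 3 \right)} + D{\left(8 \right)}\right) = 13 \left(\left(3 \cdot 3 + 12 - \frac{24}{144}\right) - 5\right) = 13 \left(\left(9 + 12 - \frac{1}{6}\right) - 5\right) = 13 \left(\frac{125}{6} - 5\right) = 13 \cdot \frac{95}{6} = \frac{1235}{6}$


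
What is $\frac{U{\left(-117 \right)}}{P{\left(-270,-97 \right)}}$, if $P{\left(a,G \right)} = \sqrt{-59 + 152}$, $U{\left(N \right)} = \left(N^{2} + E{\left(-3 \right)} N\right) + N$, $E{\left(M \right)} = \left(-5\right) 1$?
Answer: $\frac{4719 \sqrt{93}}{31} \approx 1468.0$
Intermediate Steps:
$E{\left(M \right)} = -5$
$U{\left(N \right)} = N^{2} - 4 N$ ($U{\left(N \right)} = \left(N^{2} - 5 N\right) + N = N^{2} - 4 N$)
$P{\left(a,G \right)} = \sqrt{93}$
$\frac{U{\left(-117 \right)}}{P{\left(-270,-97 \right)}} = \frac{\left(-117\right) \left(-4 - 117\right)}{\sqrt{93}} = \left(-117\right) \left(-121\right) \frac{\sqrt{93}}{93} = 14157 \frac{\sqrt{93}}{93} = \frac{4719 \sqrt{93}}{31}$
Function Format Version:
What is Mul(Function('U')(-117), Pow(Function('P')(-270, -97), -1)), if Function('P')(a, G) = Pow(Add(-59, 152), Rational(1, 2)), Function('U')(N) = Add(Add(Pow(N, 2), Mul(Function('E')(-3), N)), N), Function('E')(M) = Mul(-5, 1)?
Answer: Mul(Rational(4719, 31), Pow(93, Rational(1, 2))) ≈ 1468.0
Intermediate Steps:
Function('E')(M) = -5
Function('U')(N) = Add(Pow(N, 2), Mul(-4, N)) (Function('U')(N) = Add(Add(Pow(N, 2), Mul(-5, N)), N) = Add(Pow(N, 2), Mul(-4, N)))
Function('P')(a, G) = Pow(93, Rational(1, 2))
Mul(Function('U')(-117), Pow(Function('P')(-270, -97), -1)) = Mul(Mul(-117, Add(-4, -117)), Pow(Pow(93, Rational(1, 2)), -1)) = Mul(Mul(-117, -121), Mul(Rational(1, 93), Pow(93, Rational(1, 2)))) = Mul(14157, Mul(Rational(1, 93), Pow(93, Rational(1, 2)))) = Mul(Rational(4719, 31), Pow(93, Rational(1, 2)))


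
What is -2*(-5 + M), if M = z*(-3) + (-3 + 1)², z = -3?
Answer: -16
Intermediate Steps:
M = 13 (M = -3*(-3) + (-3 + 1)² = 9 + (-2)² = 9 + 4 = 13)
-2*(-5 + M) = -2*(-5 + 13) = -2*8 = -16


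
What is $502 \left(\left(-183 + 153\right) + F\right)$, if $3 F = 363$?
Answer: $45682$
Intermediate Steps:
$F = 121$ ($F = \frac{1}{3} \cdot 363 = 121$)
$502 \left(\left(-183 + 153\right) + F\right) = 502 \left(\left(-183 + 153\right) + 121\right) = 502 \left(-30 + 121\right) = 502 \cdot 91 = 45682$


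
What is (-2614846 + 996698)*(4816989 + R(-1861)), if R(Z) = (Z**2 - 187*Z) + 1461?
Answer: -13964258011144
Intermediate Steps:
R(Z) = 1461 + Z**2 - 187*Z
(-2614846 + 996698)*(4816989 + R(-1861)) = (-2614846 + 996698)*(4816989 + (1461 + (-1861)**2 - 187*(-1861))) = -1618148*(4816989 + (1461 + 3463321 + 348007)) = -1618148*(4816989 + 3812789) = -1618148*8629778 = -13964258011144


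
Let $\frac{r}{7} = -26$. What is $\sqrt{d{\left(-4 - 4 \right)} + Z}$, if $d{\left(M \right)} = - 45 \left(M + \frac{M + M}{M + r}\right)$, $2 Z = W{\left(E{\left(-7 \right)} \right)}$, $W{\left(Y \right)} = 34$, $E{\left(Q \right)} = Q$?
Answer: $\frac{\sqrt{134729}}{19} \approx 19.319$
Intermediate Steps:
$r = -182$ ($r = 7 \left(-26\right) = -182$)
$Z = 17$ ($Z = \frac{1}{2} \cdot 34 = 17$)
$d{\left(M \right)} = - 45 M - \frac{90 M}{-182 + M}$ ($d{\left(M \right)} = - 45 \left(M + \frac{M + M}{M - 182}\right) = - 45 \left(M + \frac{2 M}{-182 + M}\right) = - 45 M - \frac{90 M}{-182 + M}$)
$\sqrt{d{\left(-4 - 4 \right)} + Z} = \sqrt{\frac{45 \left(-4 - 4\right) \left(180 - \left(-4 - 4\right)\right)}{-182 - 8} + 17} = \sqrt{45 \left(-8\right) \frac{1}{-182 - 8} \left(180 - -8\right) + 17} = \sqrt{45 \left(-8\right) \frac{1}{-190} \left(180 + 8\right) + 17} = \sqrt{45 \left(-8\right) \left(- \frac{1}{190}\right) 188 + 17} = \sqrt{\frac{6768}{19} + 17} = \sqrt{\frac{7091}{19}} = \frac{\sqrt{134729}}{19}$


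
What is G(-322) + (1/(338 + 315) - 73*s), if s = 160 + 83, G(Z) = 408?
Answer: -11317142/653 ≈ -17331.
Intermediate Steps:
s = 243
G(-322) + (1/(338 + 315) - 73*s) = 408 + (1/(338 + 315) - 73*243) = 408 + (1/653 - 17739) = 408 - 11583566/653 = -11317142/653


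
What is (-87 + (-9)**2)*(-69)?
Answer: 414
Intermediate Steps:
(-87 + (-9)**2)*(-69) = (-87 + 81)*(-69) = -6*(-69) = 414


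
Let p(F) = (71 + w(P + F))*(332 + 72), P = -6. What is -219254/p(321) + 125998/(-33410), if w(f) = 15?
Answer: -2925737663/290199260 ≈ -10.082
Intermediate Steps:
p(F) = 34744 (p(F) = (71 + 15)*(332 + 72) = 86*404 = 34744)
-219254/p(321) + 125998/(-33410) = -219254/34744 + 125998/(-33410) = -219254*1/34744 + 125998*(-1/33410) = -109627/17372 - 62999/16705 = -2925737663/290199260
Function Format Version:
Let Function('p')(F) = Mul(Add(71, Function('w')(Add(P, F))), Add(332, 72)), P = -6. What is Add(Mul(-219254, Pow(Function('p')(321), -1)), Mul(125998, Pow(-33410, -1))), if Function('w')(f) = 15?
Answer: Rational(-2925737663, 290199260) ≈ -10.082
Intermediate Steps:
Function('p')(F) = 34744 (Function('p')(F) = Mul(Add(71, 15), Add(332, 72)) = Mul(86, 404) = 34744)
Add(Mul(-219254, Pow(Function('p')(321), -1)), Mul(125998, Pow(-33410, -1))) = Add(Mul(-219254, Pow(34744, -1)), Mul(125998, Pow(-33410, -1))) = Add(Mul(-219254, Rational(1, 34744)), Mul(125998, Rational(-1, 33410))) = Add(Rational(-109627, 17372), Rational(-62999, 16705)) = Rational(-2925737663, 290199260)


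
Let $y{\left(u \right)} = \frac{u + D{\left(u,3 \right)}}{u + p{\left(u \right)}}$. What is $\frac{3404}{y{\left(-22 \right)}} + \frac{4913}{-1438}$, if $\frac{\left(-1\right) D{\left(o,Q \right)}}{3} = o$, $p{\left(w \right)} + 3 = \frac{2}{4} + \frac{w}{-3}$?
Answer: $- \frac{31592318}{23727} \approx -1331.5$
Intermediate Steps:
$p{\left(w \right)} = - \frac{5}{2} - \frac{w}{3}$ ($p{\left(w \right)} = -3 + \left(\frac{2}{4} + \frac{w}{-3}\right) = -3 + \left(2 \cdot \frac{1}{4} + w \left(- \frac{1}{3}\right)\right) = -3 - \left(- \frac{1}{2} + \frac{w}{3}\right) = - \frac{5}{2} - \frac{w}{3}$)
$D{\left(o,Q \right)} = - 3 o$
$y{\left(u \right)} = - \frac{2 u}{- \frac{5}{2} + \frac{2 u}{3}}$ ($y{\left(u \right)} = \frac{u - 3 u}{u - \left(\frac{5}{2} + \frac{u}{3}\right)} = \frac{\left(-2\right) u}{- \frac{5}{2} + \frac{2 u}{3}} = - \frac{2 u}{- \frac{5}{2} + \frac{2 u}{3}}$)
$\frac{3404}{y{\left(-22 \right)}} + \frac{4913}{-1438} = \frac{3404}{\left(-12\right) \left(-22\right) \frac{1}{-15 + 4 \left(-22\right)}} + \frac{4913}{-1438} = \frac{3404}{\left(-12\right) \left(-22\right) \frac{1}{-15 - 88}} + 4913 \left(- \frac{1}{1438}\right) = \frac{3404}{\left(-12\right) \left(-22\right) \frac{1}{-103}} - \frac{4913}{1438} = \frac{3404}{\left(-12\right) \left(-22\right) \left(- \frac{1}{103}\right)} - \frac{4913}{1438} = \frac{3404}{- \frac{264}{103}} - \frac{4913}{1438} = 3404 \left(- \frac{103}{264}\right) - \frac{4913}{1438} = - \frac{87653}{66} - \frac{4913}{1438} = - \frac{31592318}{23727}$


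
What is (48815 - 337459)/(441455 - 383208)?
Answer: -288644/58247 ≈ -4.9555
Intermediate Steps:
(48815 - 337459)/(441455 - 383208) = -288644/58247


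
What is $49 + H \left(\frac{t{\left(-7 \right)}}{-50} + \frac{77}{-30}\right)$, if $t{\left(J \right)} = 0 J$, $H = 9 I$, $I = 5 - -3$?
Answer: $- \frac{679}{5} \approx -135.8$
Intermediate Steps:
$I = 8$ ($I = 5 + 3 = 8$)
$H = 72$ ($H = 9 \cdot 8 = 72$)
$t{\left(J \right)} = 0$
$49 + H \left(\frac{t{\left(-7 \right)}}{-50} + \frac{77}{-30}\right) = 49 + 72 \left(\frac{0}{-50} + \frac{77}{-30}\right) = 49 + 72 \left(0 \left(- \frac{1}{50}\right) + 77 \left(- \frac{1}{30}\right)\right) = 49 + 72 \left(0 - \frac{77}{30}\right) = 49 + 72 \left(- \frac{77}{30}\right) = 49 - \frac{924}{5} = - \frac{679}{5}$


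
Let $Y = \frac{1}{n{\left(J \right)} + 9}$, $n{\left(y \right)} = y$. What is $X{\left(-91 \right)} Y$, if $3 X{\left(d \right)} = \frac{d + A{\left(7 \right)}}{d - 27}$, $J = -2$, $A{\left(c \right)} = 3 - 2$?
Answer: $\frac{15}{413} \approx 0.03632$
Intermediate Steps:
$A{\left(c \right)} = 1$
$X{\left(d \right)} = \frac{1 + d}{3 \left(-27 + d\right)}$ ($X{\left(d \right)} = \frac{\left(d + 1\right) \frac{1}{d - 27}}{3} = \frac{\left(1 + d\right) \frac{1}{-27 + d}}{3} = \frac{\frac{1}{-27 + d} \left(1 + d\right)}{3} = \frac{1 + d}{3 \left(-27 + d\right)}$)
$Y = \frac{1}{7}$ ($Y = \frac{1}{-2 + 9} = \frac{1}{7} \approx 0.14286$)
$X{\left(-91 \right)} Y = \frac{1 - 91}{3 \left(-27 - 91\right)} \frac{1}{7} = \frac{1}{3} \frac{1}{-118} \left(-90\right) \frac{1}{7} = \frac{1}{3} \left(- \frac{1}{118}\right) \left(-90\right) \frac{1}{7} = \frac{15}{59} \cdot \frac{1}{7} = \frac{15}{413}$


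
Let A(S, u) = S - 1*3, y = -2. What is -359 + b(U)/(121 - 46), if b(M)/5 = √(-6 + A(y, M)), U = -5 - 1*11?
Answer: -359 + I*√11/15 ≈ -359.0 + 0.22111*I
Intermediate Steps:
A(S, u) = -3 + S (A(S, u) = S - 3 = -3 + S)
U = -16 (U = -5 - 11 = -16)
b(M) = 5*I*√11 (b(M) = 5*√(-6 + (-3 - 2)) = 5*√(-6 - 5) = 5*√(-11) = 5*(I*√11) = 5*I*√11)
-359 + b(U)/(121 - 46) = -359 + (5*I*√11)/(121 - 46) = -359 + (5*I*√11)/75 = -359 + (5*I*√11)*(1/75) = -359 + I*√11/15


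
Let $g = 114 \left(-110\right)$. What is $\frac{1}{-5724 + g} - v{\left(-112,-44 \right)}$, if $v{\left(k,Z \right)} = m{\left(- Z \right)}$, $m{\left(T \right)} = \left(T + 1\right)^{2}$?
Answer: $- \frac{36984601}{18264} \approx -2025.0$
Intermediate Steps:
$m{\left(T \right)} = \left(1 + T\right)^{2}$
$v{\left(k,Z \right)} = \left(1 - Z\right)^{2}$
$g = -12540$
$\frac{1}{-5724 + g} - v{\left(-112,-44 \right)} = \frac{1}{-5724 - 12540} - \left(-1 - 44\right)^{2} = \frac{1}{-18264} - \left(-45\right)^{2} = - \frac{1}{18264} - 2025 = - \frac{36984601}{18264}$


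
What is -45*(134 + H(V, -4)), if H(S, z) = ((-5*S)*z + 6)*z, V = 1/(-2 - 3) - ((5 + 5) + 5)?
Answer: -59670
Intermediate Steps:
V = -76/5 (V = 1/(-5) - (10 + 5) = -⅕ - 1*15 = -⅕ - 15 = -76/5 ≈ -15.200)
H(S, z) = z*(6 - 5*S*z) (H(S, z) = (-5*S*z + 6)*z = (6 - 5*S*z)*z = z*(6 - 5*S*z))
-45*(134 + H(V, -4)) = -45*(134 - 4*(6 - 5*(-76/5)*(-4))) = -45*(134 - 4*(6 - 304)) = -45*(134 - 4*(-298)) = -45*(134 + 1192) = -45*1326 = -59670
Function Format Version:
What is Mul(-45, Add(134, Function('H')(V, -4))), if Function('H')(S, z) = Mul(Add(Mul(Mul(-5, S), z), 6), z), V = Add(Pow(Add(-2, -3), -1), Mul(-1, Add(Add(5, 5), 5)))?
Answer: -59670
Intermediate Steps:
V = Rational(-76, 5) (V = Add(Pow(-5, -1), Mul(-1, Add(10, 5))) = Add(Rational(-1, 5), Mul(-1, 15)) = Add(Rational(-1, 5), -15) = Rational(-76, 5) ≈ -15.200)
Function('H')(S, z) = Mul(z, Add(6, Mul(-5, S, z))) (Function('H')(S, z) = Mul(Add(Mul(-5, S, z), 6), z) = Mul(Add(6, Mul(-5, S, z)), z) = Mul(z, Add(6, Mul(-5, S, z))))
Mul(-45, Add(134, Function('H')(V, -4))) = Mul(-45, Add(134, Mul(-4, Add(6, Mul(-5, Rational(-76, 5), -4))))) = Mul(-45, Add(134, Mul(-4, Add(6, -304)))) = Mul(-45, Add(134, Mul(-4, -298))) = Mul(-45, Add(134, 1192)) = Mul(-45, 1326) = -59670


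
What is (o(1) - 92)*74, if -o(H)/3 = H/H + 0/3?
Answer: -7030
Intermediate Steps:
o(H) = -3 (o(H) = -3*(H/H + 0/3) = -3*(1 + 0*(1/3)) = -3*(1 + 0) = -3*1 = -3)
(o(1) - 92)*74 = (-3 - 92)*74 = -95*74 = -7030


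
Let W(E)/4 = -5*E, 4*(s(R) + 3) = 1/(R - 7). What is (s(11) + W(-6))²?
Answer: 3508129/256 ≈ 13704.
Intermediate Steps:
s(R) = -3 + 1/(4*(-7 + R)) (s(R) = -3 + 1/(4*(R - 7)) = -3 + 1/(4*(-7 + R)))
W(E) = -20*E (W(E) = 4*(-5*E) = -20*E)
(s(11) + W(-6))² = ((85 - 12*11)/(4*(-7 + 11)) - 20*(-6))² = ((¼)*(85 - 132)/4 + 120)² = ((¼)*(¼)*(-47) + 120)² = (-47/16 + 120)² = (1873/16)² = 3508129/256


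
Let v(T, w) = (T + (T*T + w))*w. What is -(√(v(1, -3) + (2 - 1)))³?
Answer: -8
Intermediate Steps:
v(T, w) = w*(T + w + T²) (v(T, w) = (T + (T² + w))*w = (T + (w + T²))*w = (T + w + T²)*w = w*(T + w + T²))
-(√(v(1, -3) + (2 - 1)))³ = -(√(-3*(1 - 3 + 1²) + (2 - 1)))³ = -(√(-3*(1 - 3 + 1) + 1))³ = -(√(-3*(-1) + 1))³ = -(√(3 + 1))³ = -(√4)³ = -1*2³ = -1*8 = -8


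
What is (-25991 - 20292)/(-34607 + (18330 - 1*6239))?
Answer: 46283/22516 ≈ 2.0556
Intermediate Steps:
(-25991 - 20292)/(-34607 + (18330 - 1*6239)) = -46283/(-34607 + (18330 - 6239)) = -46283/(-34607 + 12091) = -46283/(-22516) = -46283*(-1/22516) = 46283/22516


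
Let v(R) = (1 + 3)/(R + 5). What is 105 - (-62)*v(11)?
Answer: 241/2 ≈ 120.50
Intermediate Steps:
v(R) = 4/(5 + R)
105 - (-62)*v(11) = 105 - (-62)*4/(5 + 11) = 105 - (-62)*4/16 = 105 - (-62)*4*(1/16) = 105 - (-62)/4 = 105 - 62*(-¼) = 105 + 31/2 = 241/2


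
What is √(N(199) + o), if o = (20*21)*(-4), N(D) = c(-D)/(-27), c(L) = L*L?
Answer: I*√254883/9 ≈ 56.095*I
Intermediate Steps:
c(L) = L²
N(D) = -D²/27 (N(D) = (-D)²/(-27) = D²*(-1/27) = -D²/27)
o = -1680 (o = 420*(-4) = -1680)
√(N(199) + o) = √(-1/27*199² - 1680) = √(-1/27*39601 - 1680) = √(-39601/27 - 1680) = √(-84961/27) = I*√254883/9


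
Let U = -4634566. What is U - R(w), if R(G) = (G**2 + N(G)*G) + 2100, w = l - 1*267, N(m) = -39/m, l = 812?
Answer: -4933652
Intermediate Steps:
w = 545 (w = 812 - 1*267 = 812 - 267 = 545)
R(G) = 2061 + G**2 (R(G) = (G**2 + (-39/G)*G) + 2100 = (G**2 - 39) + 2100 = (-39 + G**2) + 2100 = 2061 + G**2)
U - R(w) = -4634566 - (2061 + 545**2) = -4634566 - (2061 + 297025) = -4634566 - 1*299086 = -4634566 - 299086 = -4933652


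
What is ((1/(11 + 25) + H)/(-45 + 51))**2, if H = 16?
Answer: 332929/46656 ≈ 7.1358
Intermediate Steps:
((1/(11 + 25) + H)/(-45 + 51))**2 = ((1/(11 + 25) + 16)/(-45 + 51))**2 = ((1/36 + 16)/6)**2 = ((1/36 + 16)*(1/6))**2 = ((577/36)*(1/6))**2 = (577/216)**2 = 332929/46656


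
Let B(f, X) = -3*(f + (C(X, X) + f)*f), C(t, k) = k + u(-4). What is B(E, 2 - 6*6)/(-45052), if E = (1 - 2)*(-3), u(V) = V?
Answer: -153/22526 ≈ -0.0067922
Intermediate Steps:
C(t, k) = -4 + k (C(t, k) = k - 4 = -4 + k)
E = 3 (E = -1*(-3) = 3)
B(f, X) = -3*f - 3*f*(-4 + X + f) (B(f, X) = -3*(f + ((-4 + X) + f)*f) = -3*(f + (-4 + X + f)*f) = -3*(f + f*(-4 + X + f)) = -3*f - 3*f*(-4 + X + f))
B(E, 2 - 6*6)/(-45052) = (3*3*(3 - (2 - 6*6) - 1*3))/(-45052) = (3*3*(3 - (2 - 36) - 3))*(-1/45052) = (3*3*(3 - 1*(-34) - 3))*(-1/45052) = (3*3*(3 + 34 - 3))*(-1/45052) = (3*3*34)*(-1/45052) = 306*(-1/45052) = -153/22526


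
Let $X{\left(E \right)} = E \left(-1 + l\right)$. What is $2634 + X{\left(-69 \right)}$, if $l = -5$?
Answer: $3048$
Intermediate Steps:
$X{\left(E \right)} = - 6 E$ ($X{\left(E \right)} = E \left(-1 - 5\right) = E \left(-6\right) = - 6 E$)
$2634 + X{\left(-69 \right)} = 2634 - -414 = 2634 + 414 = 3048$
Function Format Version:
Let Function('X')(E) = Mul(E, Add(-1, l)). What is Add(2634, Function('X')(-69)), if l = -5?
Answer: 3048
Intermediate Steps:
Function('X')(E) = Mul(-6, E) (Function('X')(E) = Mul(E, Add(-1, -5)) = Mul(E, -6) = Mul(-6, E))
Add(2634, Function('X')(-69)) = Add(2634, Mul(-6, -69)) = Add(2634, 414) = 3048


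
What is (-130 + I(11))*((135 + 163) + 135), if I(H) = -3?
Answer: -57589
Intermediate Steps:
(-130 + I(11))*((135 + 163) + 135) = (-130 - 3)*((135 + 163) + 135) = -133*(298 + 135) = -133*433 = -57589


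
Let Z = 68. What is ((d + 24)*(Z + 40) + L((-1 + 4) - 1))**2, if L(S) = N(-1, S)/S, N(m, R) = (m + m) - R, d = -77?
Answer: 32787076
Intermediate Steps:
N(m, R) = -R + 2*m (N(m, R) = 2*m - R = -R + 2*m)
L(S) = (-2 - S)/S (L(S) = (-S + 2*(-1))/S = (-S - 2)/S = (-2 - S)/S)
((d + 24)*(Z + 40) + L((-1 + 4) - 1))**2 = ((-77 + 24)*(68 + 40) + (-2 - ((-1 + 4) - 1))/((-1 + 4) - 1))**2 = (-53*108 + (-2 - (3 - 1))/(3 - 1))**2 = (-5724 + (-2 - 1*2)/2)**2 = (-5724 + (-2 - 2)/2)**2 = (-5724 + (1/2)*(-4))**2 = (-5724 - 2)**2 = (-5726)**2 = 32787076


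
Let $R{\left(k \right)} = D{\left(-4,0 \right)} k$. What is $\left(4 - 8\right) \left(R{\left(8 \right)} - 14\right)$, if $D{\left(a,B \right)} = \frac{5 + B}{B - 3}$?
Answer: $\frac{328}{3} \approx 109.33$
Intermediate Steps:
$D{\left(a,B \right)} = \frac{5 + B}{-3 + B}$
$R{\left(k \right)} = - \frac{5 k}{3}$ ($R{\left(k \right)} = \frac{5 + 0}{-3 + 0} k = \frac{1}{-3} \cdot 5 k = \left(- \frac{1}{3}\right) 5 k = - \frac{5 k}{3}$)
$\left(4 - 8\right) \left(R{\left(8 \right)} - 14\right) = \left(4 - 8\right) \left(\left(- \frac{5}{3}\right) 8 - 14\right) = \left(4 - 8\right) \left(- \frac{40}{3} - 14\right) = \left(-4\right) \left(- \frac{82}{3}\right) = \frac{328}{3}$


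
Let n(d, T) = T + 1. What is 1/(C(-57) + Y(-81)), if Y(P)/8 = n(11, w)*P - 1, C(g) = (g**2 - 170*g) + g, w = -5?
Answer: 1/15466 ≈ 6.4658e-5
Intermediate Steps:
C(g) = g**2 - 169*g
n(d, T) = 1 + T
Y(P) = -8 - 32*P (Y(P) = 8*((1 - 5)*P - 1) = 8*(-4*P - 1) = 8*(-1 - 4*P) = -8 - 32*P)
1/(C(-57) + Y(-81)) = 1/(-57*(-169 - 57) + (-8 - 32*(-81))) = 1/(-57*(-226) + (-8 + 2592)) = 1/(12882 + 2584) = 1/15466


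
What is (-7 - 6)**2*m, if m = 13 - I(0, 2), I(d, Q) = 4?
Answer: 1521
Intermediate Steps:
m = 9 (m = 13 - 1*4 = 13 - 4 = 9)
(-7 - 6)**2*m = (-7 - 6)**2*9 = (-13)**2*9 = 169*9 = 1521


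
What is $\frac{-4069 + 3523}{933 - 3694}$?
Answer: $\frac{546}{2761} \approx 0.19775$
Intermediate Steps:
$\frac{-4069 + 3523}{933 - 3694} = - \frac{546}{-2761} = \left(-546\right) \left(- \frac{1}{2761}\right) = \frac{546}{2761}$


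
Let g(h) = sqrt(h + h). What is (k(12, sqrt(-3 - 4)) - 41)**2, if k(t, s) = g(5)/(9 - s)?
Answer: (369 - sqrt(10) - 41*I*sqrt(7))**2/(9 - I*sqrt(7))**2 ≈ 1654.6 - 7.7346*I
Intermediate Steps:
g(h) = sqrt(2)*sqrt(h) (g(h) = sqrt(2*h) = sqrt(2)*sqrt(h))
k(t, s) = sqrt(10)/(9 - s) (k(t, s) = (sqrt(2)*sqrt(5))/(9 - s) = sqrt(10)/(9 - s))
(k(12, sqrt(-3 - 4)) - 41)**2 = (-sqrt(10)/(-9 + sqrt(-3 - 4)) - 41)**2 = (-sqrt(10)/(-9 + sqrt(-7)) - 41)**2 = (-sqrt(10)/(-9 + I*sqrt(7)) - 41)**2 = (-41 - sqrt(10)/(-9 + I*sqrt(7)))**2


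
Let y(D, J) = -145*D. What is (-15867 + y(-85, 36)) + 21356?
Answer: 17814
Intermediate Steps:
(-15867 + y(-85, 36)) + 21356 = (-15867 - 145*(-85)) + 21356 = (-15867 + 12325) + 21356 = -3542 + 21356 = 17814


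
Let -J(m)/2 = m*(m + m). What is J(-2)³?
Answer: -4096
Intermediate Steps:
J(m) = -4*m² (J(m) = -2*m*(m + m) = -2*m*2*m = -4*m²)
J(-2)³ = (-4*(-2)²)³ = (-4*4)³ = (-16)³ = -4096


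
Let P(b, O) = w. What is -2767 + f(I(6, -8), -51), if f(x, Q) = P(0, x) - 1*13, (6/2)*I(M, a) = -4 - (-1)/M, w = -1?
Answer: -2781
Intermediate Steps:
P(b, O) = -1
I(M, a) = -4/3 + 1/(3*M) (I(M, a) = (-4 - (-1)/M)/3 = (-4 + 1/M)/3 = -4/3 + 1/(3*M))
f(x, Q) = -14 (f(x, Q) = -1 - 1*13 = -1 - 13 = -14)
-2767 + f(I(6, -8), -51) = -2767 - 14 = -2781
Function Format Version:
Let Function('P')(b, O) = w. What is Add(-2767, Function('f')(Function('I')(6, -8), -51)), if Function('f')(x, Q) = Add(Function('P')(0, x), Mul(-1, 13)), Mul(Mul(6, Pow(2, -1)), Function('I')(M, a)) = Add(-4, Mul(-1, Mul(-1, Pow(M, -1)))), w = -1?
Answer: -2781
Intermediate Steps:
Function('P')(b, O) = -1
Function('I')(M, a) = Add(Rational(-4, 3), Mul(Rational(1, 3), Pow(M, -1))) (Function('I')(M, a) = Mul(Rational(1, 3), Add(-4, Mul(-1, Mul(-1, Pow(M, -1))))) = Mul(Rational(1, 3), Add(-4, Pow(M, -1))) = Add(Rational(-4, 3), Mul(Rational(1, 3), Pow(M, -1))))
Function('f')(x, Q) = -14 (Function('f')(x, Q) = Add(-1, Mul(-1, 13)) = Add(-1, -13) = -14)
Add(-2767, Function('f')(Function('I')(6, -8), -51)) = Add(-2767, -14) = -2781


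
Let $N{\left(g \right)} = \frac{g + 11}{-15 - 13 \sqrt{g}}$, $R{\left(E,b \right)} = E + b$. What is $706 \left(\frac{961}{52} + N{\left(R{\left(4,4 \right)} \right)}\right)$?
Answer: $\frac{387547051}{29302} - \frac{348764 \sqrt{2}}{1127} \approx 12788.0$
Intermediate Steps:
$N{\left(g \right)} = \frac{11 + g}{-15 - 13 \sqrt{g}}$
$706 \left(\frac{961}{52} + N{\left(R{\left(4,4 \right)} \right)}\right) = 706 \left(\frac{961}{52} + \frac{-11 - \left(4 + 4\right)}{15 + 13 \sqrt{4 + 4}}\right) = 706 \left(961 \cdot \frac{1}{52} + \frac{-11 - 8}{15 + 13 \sqrt{8}}\right) = 706 \left(\frac{961}{52} + \frac{-11 - 8}{15 + 13 \cdot 2 \sqrt{2}}\right) = 706 \left(\frac{961}{52} + \frac{1}{15 + 26 \sqrt{2}} \left(-19\right)\right) = 706 \left(\frac{961}{52} - \frac{19}{15 + 26 \sqrt{2}}\right) = \frac{339233}{26} - \frac{13414}{15 + 26 \sqrt{2}}$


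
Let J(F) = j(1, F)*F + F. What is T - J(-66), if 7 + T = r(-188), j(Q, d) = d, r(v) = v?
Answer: -4485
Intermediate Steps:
T = -195 (T = -7 - 188 = -195)
J(F) = F + F² (J(F) = F*F + F = F² + F = F + F²)
T - J(-66) = -195 - (-66)*(1 - 66) = -195 - (-66)*(-65) = -195 - 1*4290 = -195 - 4290 = -4485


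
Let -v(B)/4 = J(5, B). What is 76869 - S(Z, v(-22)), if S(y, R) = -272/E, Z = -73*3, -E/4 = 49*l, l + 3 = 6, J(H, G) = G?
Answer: 11299675/147 ≈ 76869.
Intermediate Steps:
l = 3 (l = -3 + 6 = 3)
v(B) = -4*B
E = -588 (E = -196*3 = -4*147 = -588)
Z = -219
S(y, R) = 68/147 (S(y, R) = -272/(-588) = -272*(-1/588) = 68/147)
76869 - S(Z, v(-22)) = 76869 - 1*68/147 = 76869 - 68/147 = 11299675/147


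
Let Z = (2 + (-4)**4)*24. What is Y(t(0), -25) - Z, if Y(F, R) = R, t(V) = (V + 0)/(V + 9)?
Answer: -6217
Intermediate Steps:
t(V) = V/(9 + V)
Z = 6192 (Z = (2 + 256)*24 = 258*24 = 6192)
Y(t(0), -25) - Z = -25 - 1*6192 = -25 - 6192 = -6217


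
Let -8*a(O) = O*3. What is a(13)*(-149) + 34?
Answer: 6083/8 ≈ 760.38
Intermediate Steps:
a(O) = -3*O/8 (a(O) = -O*3/8 = -3*O/8)
a(13)*(-149) + 34 = -3/8*13*(-149) + 34 = -39/8*(-149) + 34 = 5811/8 + 34 = 6083/8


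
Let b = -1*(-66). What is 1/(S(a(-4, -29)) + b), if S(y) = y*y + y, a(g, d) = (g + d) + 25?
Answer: 1/122 ≈ 0.0081967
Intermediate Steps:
a(g, d) = 25 + d + g (a(g, d) = (d + g) + 25 = 25 + d + g)
S(y) = y + y² (S(y) = y² + y = y + y²)
b = 66
1/(S(a(-4, -29)) + b) = 1/((25 - 29 - 4)*(1 + (25 - 29 - 4)) + 66) = 1/(-8*(1 - 8) + 66) = 1/(-8*(-7) + 66) = 1/(56 + 66) = 1/122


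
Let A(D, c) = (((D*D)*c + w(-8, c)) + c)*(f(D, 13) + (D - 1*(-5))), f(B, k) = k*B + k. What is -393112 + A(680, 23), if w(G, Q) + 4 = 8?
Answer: 101438402014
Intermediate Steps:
w(G, Q) = 4 (w(G, Q) = -4 + 8 = 4)
f(B, k) = k + B*k (f(B, k) = B*k + k = k + B*k)
A(D, c) = (18 + 14*D)*(4 + c + c*D²) (A(D, c) = (((D*D)*c + 4) + c)*(13*(1 + D) + (D - 1*(-5))) = ((D²*c + 4) + c)*((13 + 13*D) + (D + 5)) = ((c*D² + 4) + c)*((13 + 13*D) + (5 + D)) = ((4 + c*D²) + c)*(18 + 14*D) = (4 + c + c*D²)*(18 + 14*D) = (18 + 14*D)*(4 + c + c*D²))
-393112 + A(680, 23) = -393112 + (72 + 18*23 + 56*680 + 14*680*23 + 14*23*680³ + 18*23*680²) = -393112 + (72 + 414 + 38080 + 218960 + 14*23*314432000 + 18*23*462400) = -393112 + (72 + 414 + 38080 + 218960 + 101247104000 + 191433600) = -393112 + 101438795126 = 101438402014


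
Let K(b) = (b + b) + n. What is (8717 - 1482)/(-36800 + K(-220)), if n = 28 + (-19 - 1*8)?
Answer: -7235/37239 ≈ -0.19429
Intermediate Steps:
n = 1 (n = 28 + (-19 - 8) = 28 - 27 = 1)
K(b) = 1 + 2*b (K(b) = (b + b) + 1 = 2*b + 1 = 1 + 2*b)
(8717 - 1482)/(-36800 + K(-220)) = (8717 - 1482)/(-36800 + (1 + 2*(-220))) = 7235/(-36800 + (1 - 440)) = 7235/(-36800 - 439) = 7235/(-37239) = 7235*(-1/37239) = -7235/37239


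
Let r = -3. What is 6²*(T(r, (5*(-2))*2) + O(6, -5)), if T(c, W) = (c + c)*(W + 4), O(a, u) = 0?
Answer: 3456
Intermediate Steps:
T(c, W) = 2*c*(4 + W) (T(c, W) = (2*c)*(4 + W) = 2*c*(4 + W))
6²*(T(r, (5*(-2))*2) + O(6, -5)) = 6²*(2*(-3)*(4 + (5*(-2))*2) + 0) = 36*(2*(-3)*(4 - 10*2) + 0) = 36*(2*(-3)*(4 - 20) + 0) = 36*(2*(-3)*(-16) + 0) = 36*(96 + 0) = 36*96 = 3456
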